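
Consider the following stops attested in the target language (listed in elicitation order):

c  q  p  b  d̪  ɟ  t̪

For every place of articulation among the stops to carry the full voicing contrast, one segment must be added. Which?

bilabial: voiceless /p/, voiced /b/.
dental: voiceless /t̪/, voiced /d̪/.
palatal: voiceless /c/, voiced /ɟ/.
uvular: voiceless /q/, voiced —.
The uvular row has no voiced member, so the gap is the voiced uvular stop /ɢ/.

/ɢ/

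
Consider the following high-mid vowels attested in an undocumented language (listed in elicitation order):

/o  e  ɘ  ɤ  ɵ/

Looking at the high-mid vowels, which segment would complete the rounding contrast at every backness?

front: unrounded /e/, rounded —.
central: unrounded /ɘ/, rounded /ɵ/.
back: unrounded /ɤ/, rounded /o/.
The front row has no rounded member, so the gap is the front rounded vowel /ø/.

/ø/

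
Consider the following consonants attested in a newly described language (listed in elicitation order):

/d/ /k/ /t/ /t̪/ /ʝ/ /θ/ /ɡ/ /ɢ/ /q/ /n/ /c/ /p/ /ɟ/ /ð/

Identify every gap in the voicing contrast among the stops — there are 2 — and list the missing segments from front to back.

/b/, /d̪/

Voiceless: /p/ (bilabial), /t̪/ (dental), /t/ (alveolar), /c/ (palatal), /k/ (velar), /q/ (uvular).
Voiced: /d/ (alveolar), /ɟ/ (palatal), /ɡ/ (velar), /ɢ/ (uvular).
Gaps, from front to back: bilabial lacks voiced (/b/); dental lacks voiced (/d̪/).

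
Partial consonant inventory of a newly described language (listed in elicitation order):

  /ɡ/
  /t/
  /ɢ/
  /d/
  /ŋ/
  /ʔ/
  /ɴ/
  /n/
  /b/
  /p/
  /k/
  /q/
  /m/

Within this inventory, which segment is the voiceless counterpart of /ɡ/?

/k/

/ɡ/ is a voiced velar stop.
The voiceless counterpart is a voiceless velar stop — in this inventory, /k/.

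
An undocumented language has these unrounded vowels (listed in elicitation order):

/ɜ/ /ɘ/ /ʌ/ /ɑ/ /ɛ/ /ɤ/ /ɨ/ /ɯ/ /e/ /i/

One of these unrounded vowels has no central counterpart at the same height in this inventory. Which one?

High: /i/ ~ /ɨ/ ~ /ɯ/
High-mid: /e/ ~ /ɘ/ ~ /ɤ/
Low-mid: /ɛ/ ~ /ɜ/ ~ /ʌ/
Low: only /ɑ/ (back); no central partner.
So /ɑ/ is the unpaired segment.

/ɑ/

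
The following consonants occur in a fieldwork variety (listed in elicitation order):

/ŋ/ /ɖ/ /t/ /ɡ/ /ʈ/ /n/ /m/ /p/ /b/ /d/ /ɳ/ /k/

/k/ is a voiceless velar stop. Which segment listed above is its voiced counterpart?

/ɡ/

The voiced counterpart is a voiced velar stop — in this inventory, /ɡ/.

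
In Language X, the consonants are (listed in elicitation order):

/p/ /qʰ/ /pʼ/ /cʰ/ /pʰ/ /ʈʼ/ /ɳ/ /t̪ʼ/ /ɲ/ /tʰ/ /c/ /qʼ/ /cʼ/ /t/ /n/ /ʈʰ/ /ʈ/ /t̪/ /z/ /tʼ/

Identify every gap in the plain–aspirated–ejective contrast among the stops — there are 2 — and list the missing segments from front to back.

/t̪ʰ/, /q/

place of articulation  plain     aspirated  ejective
bilabial          p         pʰ        pʼ      
dental            t̪        —         t̪ʼ     
alveolar          t         tʰ        tʼ      
retroflex         ʈ         ʈʰ        ʈʼ      
palatal           c         cʰ        cʼ      
uvular            —         qʰ        qʼ      
Gaps, from front to back: dental lacks aspirated (/t̪ʰ/); uvular lacks plain (/q/).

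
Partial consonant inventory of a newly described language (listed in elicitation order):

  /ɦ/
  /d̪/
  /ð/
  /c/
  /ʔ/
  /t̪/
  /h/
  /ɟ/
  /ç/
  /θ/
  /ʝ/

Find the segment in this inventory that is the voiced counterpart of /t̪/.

/d̪/

/t̪/ is a voiceless dental stop.
The voiced counterpart is a voiced dental stop — in this inventory, /d̪/.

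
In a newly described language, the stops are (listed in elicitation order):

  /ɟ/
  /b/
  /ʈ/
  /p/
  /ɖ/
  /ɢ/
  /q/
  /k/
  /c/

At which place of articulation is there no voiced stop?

velar

bilabial: voiceless /p/, voiced /b/.
retroflex: voiceless /ʈ/, voiced /ɖ/.
palatal: voiceless /c/, voiced /ɟ/.
velar: voiceless /k/, voiced —.
uvular: voiceless /q/, voiced /ɢ/.
Every place of articulation has a voiced member except velar, where /ɡ/ would be expected.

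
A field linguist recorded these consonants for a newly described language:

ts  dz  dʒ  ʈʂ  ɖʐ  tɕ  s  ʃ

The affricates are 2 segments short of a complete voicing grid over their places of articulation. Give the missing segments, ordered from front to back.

/tʃ/, /dʑ/

place of articulation  voiceless  voiced  
alveolar          ts        dz      
postalveolar      —         dʒ      
retroflex         ʈʂ        ɖʐ      
alveolo-palatal   tɕ        —       
Gaps, from front to back: postalveolar lacks voiceless (/tʃ/); alveolo-palatal lacks voiced (/dʑ/).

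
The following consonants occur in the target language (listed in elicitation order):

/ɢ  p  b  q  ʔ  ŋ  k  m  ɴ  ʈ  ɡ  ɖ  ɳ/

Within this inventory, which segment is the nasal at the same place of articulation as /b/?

/m/

/b/ is a voiced bilabial stop.
The nasal at the same place is a bilabial nasal — in this inventory, /m/.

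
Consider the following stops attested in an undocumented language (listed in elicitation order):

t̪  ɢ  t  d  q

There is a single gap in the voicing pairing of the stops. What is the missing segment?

Voiceless: /t̪/ (dental), /t/ (alveolar), /q/ (uvular).
Voiced: /d/ (alveolar), /ɢ/ (uvular).
The dental row has no voiced member, so the gap is the voiced dental stop /d̪/.

/d̪/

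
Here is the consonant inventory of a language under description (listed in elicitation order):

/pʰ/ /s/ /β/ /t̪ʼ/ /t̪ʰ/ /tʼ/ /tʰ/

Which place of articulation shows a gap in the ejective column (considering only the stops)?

bilabial

place of articulation  aspirated  ejective
bilabial          pʰ        —       
dental            t̪ʰ       t̪ʼ     
alveolar          tʰ        tʼ      
Every place of articulation has an ejective member except bilabial, where /pʼ/ would be expected.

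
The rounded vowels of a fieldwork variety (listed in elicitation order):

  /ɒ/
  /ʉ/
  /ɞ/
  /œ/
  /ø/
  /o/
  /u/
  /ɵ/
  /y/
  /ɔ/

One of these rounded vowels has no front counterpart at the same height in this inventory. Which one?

High: /y/ ~ /ʉ/ ~ /u/
High-mid: /ø/ ~ /ɵ/ ~ /o/
Low-mid: /œ/ ~ /ɞ/ ~ /ɔ/
Low: only /ɒ/ (back); no front partner.
So /ɒ/ is the unpaired segment.

/ɒ/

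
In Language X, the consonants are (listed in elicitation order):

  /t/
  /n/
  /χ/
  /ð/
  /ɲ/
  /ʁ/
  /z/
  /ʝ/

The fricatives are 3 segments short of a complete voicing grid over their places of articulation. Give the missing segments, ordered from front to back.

/θ/, /s/, /ç/

dental: voiceless —, voiced /ð/.
alveolar: voiceless —, voiced /z/.
palatal: voiceless —, voiced /ʝ/.
uvular: voiceless /χ/, voiced /ʁ/.
Gaps, from front to back: dental lacks voiceless (/θ/); alveolar lacks voiceless (/s/); palatal lacks voiceless (/ç/).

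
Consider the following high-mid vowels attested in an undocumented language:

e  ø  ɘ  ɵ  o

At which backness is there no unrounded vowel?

front: unrounded /e/, rounded /ø/.
central: unrounded /ɘ/, rounded /ɵ/.
back: unrounded —, rounded /o/.
Every backness has an unrounded member except back, where /ɤ/ would be expected.

back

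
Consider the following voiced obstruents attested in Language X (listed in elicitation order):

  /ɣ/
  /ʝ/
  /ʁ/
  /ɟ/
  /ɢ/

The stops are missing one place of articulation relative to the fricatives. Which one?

velar

Stop: /ɟ/ (palatal), /ɢ/ (uvular).
Fricative: /ʝ/ (palatal), /ɣ/ (velar), /ʁ/ (uvular).
Every place of articulation has a stop member except velar, where /ɡ/ would be expected.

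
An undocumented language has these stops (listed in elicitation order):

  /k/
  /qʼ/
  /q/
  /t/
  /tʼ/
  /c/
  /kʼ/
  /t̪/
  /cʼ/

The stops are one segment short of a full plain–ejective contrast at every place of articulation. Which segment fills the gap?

/t̪ʼ/

Plain: /t̪/ (dental), /t/ (alveolar), /c/ (palatal), /k/ (velar), /q/ (uvular).
Ejective: /tʼ/ (alveolar), /cʼ/ (palatal), /kʼ/ (velar), /qʼ/ (uvular).
The dental row has no ejective member, so the gap is the ejective dental stop /t̪ʼ/.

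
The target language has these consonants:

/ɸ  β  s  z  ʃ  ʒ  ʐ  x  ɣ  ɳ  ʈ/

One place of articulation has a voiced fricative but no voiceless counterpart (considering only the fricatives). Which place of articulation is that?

Voiceless: /ɸ/ (bilabial), /s/ (alveolar), /ʃ/ (postalveolar), /x/ (velar).
Voiced: /β/ (bilabial), /z/ (alveolar), /ʒ/ (postalveolar), /ʐ/ (retroflex), /ɣ/ (velar).
Every place of articulation has a voiceless member except retroflex, where /ʂ/ would be expected.

retroflex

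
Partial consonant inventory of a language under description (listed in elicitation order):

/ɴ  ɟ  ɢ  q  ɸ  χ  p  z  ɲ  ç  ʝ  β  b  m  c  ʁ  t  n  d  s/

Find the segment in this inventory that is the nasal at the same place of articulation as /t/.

/t/ is a voiceless alveolar stop.
The nasal at the same place is an alveolar nasal — in this inventory, /n/.

/n/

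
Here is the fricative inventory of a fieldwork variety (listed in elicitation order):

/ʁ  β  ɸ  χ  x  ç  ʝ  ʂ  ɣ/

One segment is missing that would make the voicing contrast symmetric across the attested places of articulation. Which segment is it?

bilabial: voiceless /ɸ/, voiced /β/.
retroflex: voiceless /ʂ/, voiced —.
palatal: voiceless /ç/, voiced /ʝ/.
velar: voiceless /x/, voiced /ɣ/.
uvular: voiceless /χ/, voiced /ʁ/.
The retroflex row has no voiced member, so the gap is the voiced retroflex fricative /ʐ/.

/ʐ/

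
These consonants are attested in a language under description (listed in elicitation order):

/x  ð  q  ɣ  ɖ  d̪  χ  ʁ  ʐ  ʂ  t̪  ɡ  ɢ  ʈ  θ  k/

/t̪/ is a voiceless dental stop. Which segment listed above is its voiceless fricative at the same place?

The voiceless fricative at the same place is a voiceless dental fricative — in this inventory, /θ/.

/θ/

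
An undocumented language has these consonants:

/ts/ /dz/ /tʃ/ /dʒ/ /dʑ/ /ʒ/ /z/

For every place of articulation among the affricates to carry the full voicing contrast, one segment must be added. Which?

/tɕ/

place of articulation  voiceless  voiced  
alveolar          ts        dz      
postalveolar      tʃ        dʒ      
alveolo-palatal   —         dʑ      
The alveolo-palatal row has no voiceless member, so the gap is the voiceless alveolo-palatal affricate /tɕ/.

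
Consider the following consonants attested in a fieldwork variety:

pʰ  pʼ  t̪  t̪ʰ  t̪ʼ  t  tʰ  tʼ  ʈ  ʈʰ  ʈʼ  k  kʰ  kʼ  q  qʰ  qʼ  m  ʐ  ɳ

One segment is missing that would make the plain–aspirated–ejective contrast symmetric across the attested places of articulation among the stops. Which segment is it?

bilabial: plain —, aspirated /pʰ/, ejective /pʼ/.
dental: plain /t̪/, aspirated /t̪ʰ/, ejective /t̪ʼ/.
alveolar: plain /t/, aspirated /tʰ/, ejective /tʼ/.
retroflex: plain /ʈ/, aspirated /ʈʰ/, ejective /ʈʼ/.
velar: plain /k/, aspirated /kʰ/, ejective /kʼ/.
uvular: plain /q/, aspirated /qʰ/, ejective /qʼ/.
The bilabial row has no plain member, so the gap is the plain bilabial stop /p/.

/p/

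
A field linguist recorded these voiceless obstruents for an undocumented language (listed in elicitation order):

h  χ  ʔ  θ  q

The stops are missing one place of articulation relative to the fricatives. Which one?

dental

Stop: /q/ (uvular), /ʔ/ (glottal).
Fricative: /θ/ (dental), /χ/ (uvular), /h/ (glottal).
Every place of articulation has a stop member except dental, where /t̪/ would be expected.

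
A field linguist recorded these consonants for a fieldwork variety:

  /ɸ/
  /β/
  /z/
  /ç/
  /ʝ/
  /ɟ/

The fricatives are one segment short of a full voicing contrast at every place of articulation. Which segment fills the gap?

/s/

place of articulation  voiceless  voiced  
bilabial          ɸ         β       
alveolar          —         z       
palatal           ç         ʝ       
The alveolar row has no voiceless member, so the gap is the voiceless alveolar fricative /s/.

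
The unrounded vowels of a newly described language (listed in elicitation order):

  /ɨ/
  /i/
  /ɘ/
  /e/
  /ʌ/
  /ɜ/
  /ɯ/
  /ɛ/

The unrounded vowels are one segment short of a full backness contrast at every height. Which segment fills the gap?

height            front     central   back    
high              i         ɨ         ɯ       
high-mid          e         ɘ         —       
low-mid           ɛ         ɜ         ʌ       
The high-mid row has no back member, so the gap is the high-mid back unrounded vowel /ɤ/.

/ɤ/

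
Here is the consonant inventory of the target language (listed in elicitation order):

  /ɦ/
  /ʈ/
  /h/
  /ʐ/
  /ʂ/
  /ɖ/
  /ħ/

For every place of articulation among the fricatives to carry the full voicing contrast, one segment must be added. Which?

/ʕ/

place of articulation  voiceless  voiced  
retroflex         ʂ         ʐ       
pharyngeal        ħ         —       
glottal           h         ɦ       
The pharyngeal row has no voiced member, so the gap is the voiced pharyngeal fricative /ʕ/.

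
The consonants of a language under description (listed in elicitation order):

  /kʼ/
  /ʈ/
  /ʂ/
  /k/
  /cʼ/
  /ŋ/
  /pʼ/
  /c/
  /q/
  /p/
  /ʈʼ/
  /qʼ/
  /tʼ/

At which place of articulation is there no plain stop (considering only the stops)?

alveolar

Plain: /p/ (bilabial), /ʈ/ (retroflex), /c/ (palatal), /k/ (velar), /q/ (uvular).
Ejective: /pʼ/ (bilabial), /tʼ/ (alveolar), /ʈʼ/ (retroflex), /cʼ/ (palatal), /kʼ/ (velar), /qʼ/ (uvular).
Every place of articulation has a plain member except alveolar, where /t/ would be expected.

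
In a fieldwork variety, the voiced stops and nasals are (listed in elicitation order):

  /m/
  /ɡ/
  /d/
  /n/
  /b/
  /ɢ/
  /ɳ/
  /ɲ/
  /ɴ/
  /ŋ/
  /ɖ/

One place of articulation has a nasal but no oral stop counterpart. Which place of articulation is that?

bilabial: oral stop /b/, nasal /m/.
alveolar: oral stop /d/, nasal /n/.
retroflex: oral stop /ɖ/, nasal /ɳ/.
palatal: oral stop —, nasal /ɲ/.
velar: oral stop /ɡ/, nasal /ŋ/.
uvular: oral stop /ɢ/, nasal /ɴ/.
Every place of articulation has an oral stop member except palatal, where /ɟ/ would be expected.

palatal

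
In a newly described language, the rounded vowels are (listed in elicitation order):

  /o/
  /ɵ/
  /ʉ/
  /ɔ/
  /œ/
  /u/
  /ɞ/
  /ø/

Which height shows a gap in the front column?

high

height            front     central   back    
high              —         ʉ         u       
high-mid          ø         ɵ         o       
low-mid           œ         ɞ         ɔ       
Every height has a front member except high, where /y/ would be expected.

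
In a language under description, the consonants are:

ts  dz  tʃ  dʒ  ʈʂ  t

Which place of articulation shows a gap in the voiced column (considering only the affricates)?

retroflex

alveolar: voiceless /ts/, voiced /dz/.
postalveolar: voiceless /tʃ/, voiced /dʒ/.
retroflex: voiceless /ʈʂ/, voiced —.
Every place of articulation has a voiced member except retroflex, where /ɖʐ/ would be expected.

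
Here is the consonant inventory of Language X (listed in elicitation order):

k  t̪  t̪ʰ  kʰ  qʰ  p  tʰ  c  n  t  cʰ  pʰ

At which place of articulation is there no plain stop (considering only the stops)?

uvular

bilabial: plain /p/, aspirated /pʰ/.
dental: plain /t̪/, aspirated /t̪ʰ/.
alveolar: plain /t/, aspirated /tʰ/.
palatal: plain /c/, aspirated /cʰ/.
velar: plain /k/, aspirated /kʰ/.
uvular: plain —, aspirated /qʰ/.
Every place of articulation has a plain member except uvular, where /q/ would be expected.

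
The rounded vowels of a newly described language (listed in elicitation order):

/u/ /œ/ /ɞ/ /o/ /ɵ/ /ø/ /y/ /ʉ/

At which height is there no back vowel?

low-mid

height            front     central   back    
high              y         ʉ         u       
high-mid          ø         ɵ         o       
low-mid           œ         ɞ         —       
Every height has a back member except low-mid, where /ɔ/ would be expected.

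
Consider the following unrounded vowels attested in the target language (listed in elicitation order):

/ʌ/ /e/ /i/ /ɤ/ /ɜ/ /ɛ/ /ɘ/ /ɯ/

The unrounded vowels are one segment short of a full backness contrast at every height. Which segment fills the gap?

Front: /i/ (high), /e/ (high-mid), /ɛ/ (low-mid).
Central: /ɘ/ (high-mid), /ɜ/ (low-mid).
Back: /ɯ/ (high), /ɤ/ (high-mid), /ʌ/ (low-mid).
The high row has no central member, so the gap is the high central unrounded vowel /ɨ/.

/ɨ/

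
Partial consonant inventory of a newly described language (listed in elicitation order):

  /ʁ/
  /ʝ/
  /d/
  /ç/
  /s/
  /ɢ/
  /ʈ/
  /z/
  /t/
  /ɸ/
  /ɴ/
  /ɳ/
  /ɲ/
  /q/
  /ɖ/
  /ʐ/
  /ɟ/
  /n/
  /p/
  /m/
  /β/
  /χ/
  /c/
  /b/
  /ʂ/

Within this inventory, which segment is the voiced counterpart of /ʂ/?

/ʂ/ is a voiceless retroflex fricative.
The voiced counterpart is a voiced retroflex fricative — in this inventory, /ʐ/.

/ʐ/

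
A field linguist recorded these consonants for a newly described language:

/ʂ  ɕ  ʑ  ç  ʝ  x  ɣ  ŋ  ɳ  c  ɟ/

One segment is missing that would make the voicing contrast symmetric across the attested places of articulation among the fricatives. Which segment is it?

place of articulation  voiceless  voiced  
retroflex         ʂ         —       
alveolo-palatal   ɕ         ʑ       
palatal           ç         ʝ       
velar             x         ɣ       
The retroflex row has no voiced member, so the gap is the voiced retroflex fricative /ʐ/.

/ʐ/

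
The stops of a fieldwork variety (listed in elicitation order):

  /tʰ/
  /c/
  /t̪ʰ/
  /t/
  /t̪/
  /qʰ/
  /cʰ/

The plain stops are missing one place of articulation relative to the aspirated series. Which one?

uvular

place of articulation  plain     aspirated
dental            t̪        t̪ʰ     
alveolar          t         tʰ      
palatal           c         cʰ      
uvular            —         qʰ      
Every place of articulation has a plain member except uvular, where /q/ would be expected.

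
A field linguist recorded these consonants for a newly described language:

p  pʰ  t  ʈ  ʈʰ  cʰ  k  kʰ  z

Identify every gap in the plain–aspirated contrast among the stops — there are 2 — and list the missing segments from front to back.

/tʰ/, /c/

place of articulation  plain     aspirated
bilabial          p         pʰ      
alveolar          t         —       
retroflex         ʈ         ʈʰ      
palatal           —         cʰ      
velar             k         kʰ      
Gaps, from front to back: alveolar lacks aspirated (/tʰ/); palatal lacks plain (/c/).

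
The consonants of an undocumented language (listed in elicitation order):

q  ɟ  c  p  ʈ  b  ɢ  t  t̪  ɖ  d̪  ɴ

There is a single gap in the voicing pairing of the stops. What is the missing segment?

place of articulation  voiceless  voiced  
bilabial          p         b       
dental            t̪        d̪      
alveolar          t         —       
retroflex         ʈ         ɖ       
palatal           c         ɟ       
uvular            q         ɢ       
The alveolar row has no voiced member, so the gap is the voiced alveolar stop /d/.

/d/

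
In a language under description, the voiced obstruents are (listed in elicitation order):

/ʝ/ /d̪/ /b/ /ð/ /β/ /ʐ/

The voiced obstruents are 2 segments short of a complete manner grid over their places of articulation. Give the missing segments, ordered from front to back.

Stop: /b/ (bilabial), /d̪/ (dental).
Fricative: /β/ (bilabial), /ð/ (dental), /ʐ/ (retroflex), /ʝ/ (palatal).
Gaps, from front to back: retroflex lacks stop (/ɖ/); palatal lacks stop (/ɟ/).

/ɖ/, /ɟ/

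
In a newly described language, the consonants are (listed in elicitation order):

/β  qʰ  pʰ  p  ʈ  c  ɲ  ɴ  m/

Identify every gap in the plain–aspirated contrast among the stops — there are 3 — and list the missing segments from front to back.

/ʈʰ/, /cʰ/, /q/

bilabial: plain /p/, aspirated /pʰ/.
retroflex: plain /ʈ/, aspirated —.
palatal: plain /c/, aspirated —.
uvular: plain —, aspirated /qʰ/.
Gaps, from front to back: retroflex lacks aspirated (/ʈʰ/); palatal lacks aspirated (/cʰ/); uvular lacks plain (/q/).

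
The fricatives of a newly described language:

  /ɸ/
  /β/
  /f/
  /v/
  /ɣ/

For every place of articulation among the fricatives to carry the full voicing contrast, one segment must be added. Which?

bilabial: voiceless /ɸ/, voiced /β/.
labiodental: voiceless /f/, voiced /v/.
velar: voiceless —, voiced /ɣ/.
The velar row has no voiceless member, so the gap is the voiceless velar fricative /x/.

/x/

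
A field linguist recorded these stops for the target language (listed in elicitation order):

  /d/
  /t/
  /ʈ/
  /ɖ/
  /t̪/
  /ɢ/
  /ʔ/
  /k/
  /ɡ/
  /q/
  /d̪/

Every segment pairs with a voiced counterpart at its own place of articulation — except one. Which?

/ʔ/

Dental: /t̪/ ~ /d̪/
Alveolar: /t/ ~ /d/
Retroflex: /ʈ/ ~ /ɖ/
Velar: /k/ ~ /ɡ/
Uvular: /q/ ~ /ɢ/
Glottal: only /ʔ/ (voiceless); no voiced partner.
So /ʔ/ is the unpaired segment.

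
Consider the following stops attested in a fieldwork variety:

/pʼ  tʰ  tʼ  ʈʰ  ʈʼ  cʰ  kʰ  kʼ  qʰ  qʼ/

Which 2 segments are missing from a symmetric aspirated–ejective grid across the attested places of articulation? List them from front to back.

/pʰ/, /cʼ/

bilabial: aspirated —, ejective /pʼ/.
alveolar: aspirated /tʰ/, ejective /tʼ/.
retroflex: aspirated /ʈʰ/, ejective /ʈʼ/.
palatal: aspirated /cʰ/, ejective —.
velar: aspirated /kʰ/, ejective /kʼ/.
uvular: aspirated /qʰ/, ejective /qʼ/.
Gaps, from front to back: bilabial lacks aspirated (/pʰ/); palatal lacks ejective (/cʼ/).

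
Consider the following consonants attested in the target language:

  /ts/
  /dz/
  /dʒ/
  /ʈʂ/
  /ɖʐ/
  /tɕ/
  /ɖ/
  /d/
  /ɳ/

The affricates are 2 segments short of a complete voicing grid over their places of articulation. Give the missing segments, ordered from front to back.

/tʃ/, /dʑ/

Voiceless: /ts/ (alveolar), /ʈʂ/ (retroflex), /tɕ/ (alveolo-palatal).
Voiced: /dz/ (alveolar), /dʒ/ (postalveolar), /ɖʐ/ (retroflex).
Gaps, from front to back: postalveolar lacks voiceless (/tʃ/); alveolo-palatal lacks voiced (/dʑ/).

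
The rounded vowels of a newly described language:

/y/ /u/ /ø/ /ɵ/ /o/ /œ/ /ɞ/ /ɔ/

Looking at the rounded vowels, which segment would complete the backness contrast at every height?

Front: /y/ (high), /ø/ (high-mid), /œ/ (low-mid).
Central: /ɵ/ (high-mid), /ɞ/ (low-mid).
Back: /u/ (high), /o/ (high-mid), /ɔ/ (low-mid).
The high row has no central member, so the gap is the high central rounded vowel /ʉ/.

/ʉ/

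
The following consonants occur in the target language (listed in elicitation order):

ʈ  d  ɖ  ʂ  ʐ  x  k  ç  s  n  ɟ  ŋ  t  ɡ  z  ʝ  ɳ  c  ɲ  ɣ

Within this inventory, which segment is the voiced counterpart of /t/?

/t/ is a voiceless alveolar stop.
The voiced counterpart is a voiced alveolar stop — in this inventory, /d/.

/d/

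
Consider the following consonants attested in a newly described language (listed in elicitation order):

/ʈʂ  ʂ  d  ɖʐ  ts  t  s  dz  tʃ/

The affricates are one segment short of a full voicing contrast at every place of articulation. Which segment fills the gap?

/dʒ/

Voiceless: /ts/ (alveolar), /tʃ/ (postalveolar), /ʈʂ/ (retroflex).
Voiced: /dz/ (alveolar), /ɖʐ/ (retroflex).
The postalveolar row has no voiced member, so the gap is the voiced postalveolar affricate /dʒ/.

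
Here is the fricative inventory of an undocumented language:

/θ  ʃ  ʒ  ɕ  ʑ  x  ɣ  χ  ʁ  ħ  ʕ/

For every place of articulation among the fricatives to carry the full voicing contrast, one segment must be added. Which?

/ð/

dental: voiceless /θ/, voiced —.
postalveolar: voiceless /ʃ/, voiced /ʒ/.
alveolo-palatal: voiceless /ɕ/, voiced /ʑ/.
velar: voiceless /x/, voiced /ɣ/.
uvular: voiceless /χ/, voiced /ʁ/.
pharyngeal: voiceless /ħ/, voiced /ʕ/.
The dental row has no voiced member, so the gap is the voiced dental fricative /ð/.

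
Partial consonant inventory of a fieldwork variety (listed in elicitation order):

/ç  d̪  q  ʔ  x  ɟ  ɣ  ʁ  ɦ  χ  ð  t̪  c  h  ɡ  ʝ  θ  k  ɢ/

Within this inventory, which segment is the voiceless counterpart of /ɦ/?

/h/

/ɦ/ is a voiced glottal fricative.
The voiceless counterpart is a voiceless glottal fricative — in this inventory, /h/.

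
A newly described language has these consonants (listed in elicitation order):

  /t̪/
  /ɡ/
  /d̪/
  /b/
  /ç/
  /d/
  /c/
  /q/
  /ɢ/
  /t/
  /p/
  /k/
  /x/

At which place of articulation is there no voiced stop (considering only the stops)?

palatal

place of articulation  voiceless  voiced  
bilabial          p         b       
dental            t̪        d̪      
alveolar          t         d       
palatal           c         —       
velar             k         ɡ       
uvular            q         ɢ       
Every place of articulation has a voiced member except palatal, where /ɟ/ would be expected.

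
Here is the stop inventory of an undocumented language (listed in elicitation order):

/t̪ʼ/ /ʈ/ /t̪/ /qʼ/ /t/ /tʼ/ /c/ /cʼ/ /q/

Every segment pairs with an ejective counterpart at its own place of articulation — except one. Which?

Dental: /t̪/ ~ /t̪ʼ/
Alveolar: /t/ ~ /tʼ/
Palatal: /c/ ~ /cʼ/
Uvular: /q/ ~ /qʼ/
Retroflex: only /ʈ/ (plain); no ejective partner.
So /ʈ/ is the unpaired segment.

/ʈ/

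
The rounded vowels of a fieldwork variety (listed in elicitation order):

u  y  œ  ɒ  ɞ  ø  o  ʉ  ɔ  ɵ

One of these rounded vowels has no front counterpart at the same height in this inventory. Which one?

/ɒ/

High: /y/ ~ /ʉ/ ~ /u/
High-mid: /ø/ ~ /ɵ/ ~ /o/
Low-mid: /œ/ ~ /ɞ/ ~ /ɔ/
Low: only /ɒ/ (back); no front partner.
So /ɒ/ is the unpaired segment.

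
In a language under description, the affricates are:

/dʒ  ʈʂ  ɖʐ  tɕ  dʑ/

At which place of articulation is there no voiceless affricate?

postalveolar: voiceless —, voiced /dʒ/.
retroflex: voiceless /ʈʂ/, voiced /ɖʐ/.
alveolo-palatal: voiceless /tɕ/, voiced /dʑ/.
Every place of articulation has a voiceless member except postalveolar, where /tʃ/ would be expected.

postalveolar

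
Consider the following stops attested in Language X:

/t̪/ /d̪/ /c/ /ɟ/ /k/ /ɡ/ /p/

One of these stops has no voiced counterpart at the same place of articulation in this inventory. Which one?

Dental: /t̪/ ~ /d̪/
Palatal: /c/ ~ /ɟ/
Velar: /k/ ~ /ɡ/
Bilabial: only /p/ (voiceless); no voiced partner.
So /p/ is the unpaired segment.

/p/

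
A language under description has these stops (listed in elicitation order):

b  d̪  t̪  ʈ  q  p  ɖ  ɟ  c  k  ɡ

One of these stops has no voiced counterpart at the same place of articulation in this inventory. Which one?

/q/

Bilabial: /p/ ~ /b/
Dental: /t̪/ ~ /d̪/
Retroflex: /ʈ/ ~ /ɖ/
Palatal: /c/ ~ /ɟ/
Velar: /k/ ~ /ɡ/
Uvular: only /q/ (voiceless); no voiced partner.
So /q/ is the unpaired segment.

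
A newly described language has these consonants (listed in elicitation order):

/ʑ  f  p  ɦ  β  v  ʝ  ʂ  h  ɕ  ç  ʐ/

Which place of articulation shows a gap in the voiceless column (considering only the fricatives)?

Voiceless: /f/ (labiodental), /ʂ/ (retroflex), /ɕ/ (alveolo-palatal), /ç/ (palatal), /h/ (glottal).
Voiced: /β/ (bilabial), /v/ (labiodental), /ʐ/ (retroflex), /ʑ/ (alveolo-palatal), /ʝ/ (palatal), /ɦ/ (glottal).
Every place of articulation has a voiceless member except bilabial, where /ɸ/ would be expected.

bilabial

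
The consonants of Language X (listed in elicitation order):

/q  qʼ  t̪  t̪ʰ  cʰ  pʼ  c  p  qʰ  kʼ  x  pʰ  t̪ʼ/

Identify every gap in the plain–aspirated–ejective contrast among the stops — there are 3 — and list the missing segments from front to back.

place of articulation  plain     aspirated  ejective
bilabial          p         pʰ        pʼ      
dental            t̪        t̪ʰ       t̪ʼ     
palatal           c         cʰ        —       
velar             —         —         kʼ      
uvular            q         qʰ        qʼ      
Gaps, from front to back: palatal lacks ejective (/cʼ/); velar lacks plain (/k/); velar lacks aspirated (/kʰ/).

/cʼ/, /k/, /kʰ/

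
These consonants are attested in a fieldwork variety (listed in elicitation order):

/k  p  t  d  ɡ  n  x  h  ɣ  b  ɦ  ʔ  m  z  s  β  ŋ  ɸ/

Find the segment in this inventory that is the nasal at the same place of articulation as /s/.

/n/

/s/ is a voiceless alveolar fricative.
The nasal at the same place is an alveolar nasal — in this inventory, /n/.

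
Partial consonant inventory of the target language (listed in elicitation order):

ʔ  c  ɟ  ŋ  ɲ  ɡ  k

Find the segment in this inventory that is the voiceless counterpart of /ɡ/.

/k/

/ɡ/ is a voiced velar stop.
The voiceless counterpart is a voiceless velar stop — in this inventory, /k/.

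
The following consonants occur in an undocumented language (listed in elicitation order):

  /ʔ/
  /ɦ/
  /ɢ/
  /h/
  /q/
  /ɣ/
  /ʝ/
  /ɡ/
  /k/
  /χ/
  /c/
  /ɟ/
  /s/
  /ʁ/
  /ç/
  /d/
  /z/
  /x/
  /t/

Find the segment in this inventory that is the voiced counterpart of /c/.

/ɟ/

/c/ is a voiceless palatal stop.
The voiced counterpart is a voiced palatal stop — in this inventory, /ɟ/.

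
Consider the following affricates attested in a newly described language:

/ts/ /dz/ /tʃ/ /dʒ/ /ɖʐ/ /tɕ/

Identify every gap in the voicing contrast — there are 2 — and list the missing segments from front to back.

/ʈʂ/, /dʑ/

Voiceless: /ts/ (alveolar), /tʃ/ (postalveolar), /tɕ/ (alveolo-palatal).
Voiced: /dz/ (alveolar), /dʒ/ (postalveolar), /ɖʐ/ (retroflex).
Gaps, from front to back: retroflex lacks voiceless (/ʈʂ/); alveolo-palatal lacks voiced (/dʑ/).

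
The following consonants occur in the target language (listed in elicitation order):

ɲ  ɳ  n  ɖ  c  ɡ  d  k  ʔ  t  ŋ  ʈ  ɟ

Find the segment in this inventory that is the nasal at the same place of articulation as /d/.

/d/ is a voiced alveolar stop.
The nasal at the same place is an alveolar nasal — in this inventory, /n/.

/n/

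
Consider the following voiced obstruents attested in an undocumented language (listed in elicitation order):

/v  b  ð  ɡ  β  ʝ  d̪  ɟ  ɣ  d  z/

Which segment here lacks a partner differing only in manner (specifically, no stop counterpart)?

/v/

Bilabial: /b/ ~ /β/
Dental: /d̪/ ~ /ð/
Alveolar: /d/ ~ /z/
Palatal: /ɟ/ ~ /ʝ/
Velar: /ɡ/ ~ /ɣ/
Labiodental: only /v/ (fricative); no stop partner.
So /v/ is the unpaired segment.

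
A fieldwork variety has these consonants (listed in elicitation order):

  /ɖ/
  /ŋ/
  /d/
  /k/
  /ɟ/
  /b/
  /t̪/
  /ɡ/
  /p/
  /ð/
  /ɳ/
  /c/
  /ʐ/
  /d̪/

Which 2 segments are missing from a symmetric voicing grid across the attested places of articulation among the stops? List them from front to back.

/t/, /ʈ/

Voiceless: /p/ (bilabial), /t̪/ (dental), /c/ (palatal), /k/ (velar).
Voiced: /b/ (bilabial), /d̪/ (dental), /d/ (alveolar), /ɖ/ (retroflex), /ɟ/ (palatal), /ɡ/ (velar).
Gaps, from front to back: alveolar lacks voiceless (/t/); retroflex lacks voiceless (/ʈ/).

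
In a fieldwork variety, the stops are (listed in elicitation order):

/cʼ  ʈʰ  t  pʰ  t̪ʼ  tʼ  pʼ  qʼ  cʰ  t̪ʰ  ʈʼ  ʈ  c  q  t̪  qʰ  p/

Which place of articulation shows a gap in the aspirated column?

bilabial: plain /p/, aspirated /pʰ/, ejective /pʼ/.
dental: plain /t̪/, aspirated /t̪ʰ/, ejective /t̪ʼ/.
alveolar: plain /t/, aspirated —, ejective /tʼ/.
retroflex: plain /ʈ/, aspirated /ʈʰ/, ejective /ʈʼ/.
palatal: plain /c/, aspirated /cʰ/, ejective /cʼ/.
uvular: plain /q/, aspirated /qʰ/, ejective /qʼ/.
Every place of articulation has an aspirated member except alveolar, where /tʰ/ would be expected.

alveolar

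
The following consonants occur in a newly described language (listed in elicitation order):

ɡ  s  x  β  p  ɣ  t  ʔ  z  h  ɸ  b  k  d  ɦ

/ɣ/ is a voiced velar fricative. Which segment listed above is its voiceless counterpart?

/x/

The voiceless counterpart is a voiceless velar fricative — in this inventory, /x/.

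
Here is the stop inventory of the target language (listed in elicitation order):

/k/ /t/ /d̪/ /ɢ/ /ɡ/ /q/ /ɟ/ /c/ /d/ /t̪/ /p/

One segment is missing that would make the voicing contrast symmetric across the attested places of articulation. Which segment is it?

Voiceless: /p/ (bilabial), /t̪/ (dental), /t/ (alveolar), /c/ (palatal), /k/ (velar), /q/ (uvular).
Voiced: /d̪/ (dental), /d/ (alveolar), /ɟ/ (palatal), /ɡ/ (velar), /ɢ/ (uvular).
The bilabial row has no voiced member, so the gap is the voiced bilabial stop /b/.

/b/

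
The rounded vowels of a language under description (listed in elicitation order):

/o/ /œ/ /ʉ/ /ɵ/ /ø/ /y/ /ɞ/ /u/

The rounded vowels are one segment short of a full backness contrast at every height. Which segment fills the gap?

height            front     central   back    
high              y         ʉ         u       
high-mid          ø         ɵ         o       
low-mid           œ         ɞ         —       
The low-mid row has no back member, so the gap is the low-mid back rounded vowel /ɔ/.

/ɔ/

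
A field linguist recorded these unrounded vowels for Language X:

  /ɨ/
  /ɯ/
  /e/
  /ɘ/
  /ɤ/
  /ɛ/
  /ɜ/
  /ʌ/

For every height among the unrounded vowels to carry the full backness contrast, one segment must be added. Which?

/i/

high: front —, central /ɨ/, back /ɯ/.
high-mid: front /e/, central /ɘ/, back /ɤ/.
low-mid: front /ɛ/, central /ɜ/, back /ʌ/.
The high row has no front member, so the gap is the high front unrounded vowel /i/.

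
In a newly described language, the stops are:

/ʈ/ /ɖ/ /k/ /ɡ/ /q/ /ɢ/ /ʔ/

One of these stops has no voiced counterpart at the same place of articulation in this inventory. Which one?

/ʔ/

Retroflex: /ʈ/ ~ /ɖ/
Velar: /k/ ~ /ɡ/
Uvular: /q/ ~ /ɢ/
Glottal: only /ʔ/ (voiceless); no voiced partner.
So /ʔ/ is the unpaired segment.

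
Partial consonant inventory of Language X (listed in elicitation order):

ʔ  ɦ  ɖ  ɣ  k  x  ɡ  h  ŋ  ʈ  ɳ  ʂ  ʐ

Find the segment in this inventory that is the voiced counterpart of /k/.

/ɡ/

/k/ is a voiceless velar stop.
The voiced counterpart is a voiced velar stop — in this inventory, /ɡ/.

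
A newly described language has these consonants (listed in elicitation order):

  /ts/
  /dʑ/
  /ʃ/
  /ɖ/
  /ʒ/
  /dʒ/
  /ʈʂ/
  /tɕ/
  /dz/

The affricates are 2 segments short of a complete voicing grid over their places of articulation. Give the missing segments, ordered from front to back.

alveolar: voiceless /ts/, voiced /dz/.
postalveolar: voiceless —, voiced /dʒ/.
retroflex: voiceless /ʈʂ/, voiced —.
alveolo-palatal: voiceless /tɕ/, voiced /dʑ/.
Gaps, from front to back: postalveolar lacks voiceless (/tʃ/); retroflex lacks voiced (/ɖʐ/).

/tʃ/, /ɖʐ/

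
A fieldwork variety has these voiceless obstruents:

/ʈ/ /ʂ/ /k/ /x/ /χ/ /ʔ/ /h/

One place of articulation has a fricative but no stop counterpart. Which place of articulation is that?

Stop: /ʈ/ (retroflex), /k/ (velar), /ʔ/ (glottal).
Fricative: /ʂ/ (retroflex), /x/ (velar), /χ/ (uvular), /h/ (glottal).
Every place of articulation has a stop member except uvular, where /q/ would be expected.

uvular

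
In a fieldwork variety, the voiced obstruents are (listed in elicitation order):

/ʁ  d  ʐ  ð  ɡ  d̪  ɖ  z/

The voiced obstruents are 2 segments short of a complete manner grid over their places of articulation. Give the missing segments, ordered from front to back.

Stop: /d̪/ (dental), /d/ (alveolar), /ɖ/ (retroflex), /ɡ/ (velar).
Fricative: /ð/ (dental), /z/ (alveolar), /ʐ/ (retroflex), /ʁ/ (uvular).
Gaps, from front to back: velar lacks fricative (/ɣ/); uvular lacks stop (/ɢ/).

/ɣ/, /ɢ/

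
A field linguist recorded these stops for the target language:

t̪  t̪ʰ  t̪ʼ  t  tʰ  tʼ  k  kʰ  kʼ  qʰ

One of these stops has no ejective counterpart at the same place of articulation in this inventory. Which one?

Dental: /t̪/ ~ /t̪ʰ/ ~ /t̪ʼ/
Alveolar: /t/ ~ /tʰ/ ~ /tʼ/
Velar: /k/ ~ /kʰ/ ~ /kʼ/
Uvular: only /qʰ/ (aspirated); no ejective partner.
So /qʰ/ is the unpaired segment.

/qʰ/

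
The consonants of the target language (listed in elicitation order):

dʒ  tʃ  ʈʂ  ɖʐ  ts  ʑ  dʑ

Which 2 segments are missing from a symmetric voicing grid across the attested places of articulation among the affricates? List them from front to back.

/dz/, /tɕ/

alveolar: voiceless /ts/, voiced —.
postalveolar: voiceless /tʃ/, voiced /dʒ/.
retroflex: voiceless /ʈʂ/, voiced /ɖʐ/.
alveolo-palatal: voiceless —, voiced /dʑ/.
Gaps, from front to back: alveolar lacks voiced (/dz/); alveolo-palatal lacks voiceless (/tɕ/).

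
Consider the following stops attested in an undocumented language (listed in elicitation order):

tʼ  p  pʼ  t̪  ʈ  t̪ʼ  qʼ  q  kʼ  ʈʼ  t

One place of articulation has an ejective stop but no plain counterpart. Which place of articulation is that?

velar

Plain: /p/ (bilabial), /t̪/ (dental), /t/ (alveolar), /ʈ/ (retroflex), /q/ (uvular).
Ejective: /pʼ/ (bilabial), /t̪ʼ/ (dental), /tʼ/ (alveolar), /ʈʼ/ (retroflex), /kʼ/ (velar), /qʼ/ (uvular).
Every place of articulation has a plain member except velar, where /k/ would be expected.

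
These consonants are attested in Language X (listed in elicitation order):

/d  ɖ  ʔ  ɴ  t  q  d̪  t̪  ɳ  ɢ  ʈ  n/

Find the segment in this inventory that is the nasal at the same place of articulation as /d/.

/d/ is a voiced alveolar stop.
The nasal at the same place is an alveolar nasal — in this inventory, /n/.

/n/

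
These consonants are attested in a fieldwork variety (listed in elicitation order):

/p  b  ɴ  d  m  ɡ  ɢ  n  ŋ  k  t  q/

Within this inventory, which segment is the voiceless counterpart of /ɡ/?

/ɡ/ is a voiced velar stop.
The voiceless counterpart is a voiceless velar stop — in this inventory, /k/.

/k/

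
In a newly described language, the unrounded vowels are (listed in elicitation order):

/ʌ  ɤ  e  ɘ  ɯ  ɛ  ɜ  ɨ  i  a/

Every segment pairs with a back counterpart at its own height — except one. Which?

High: /i/ ~ /ɨ/ ~ /ɯ/
High-mid: /e/ ~ /ɘ/ ~ /ɤ/
Low-mid: /ɛ/ ~ /ɜ/ ~ /ʌ/
Low: only /a/ (front); no back partner.
So /a/ is the unpaired segment.

/a/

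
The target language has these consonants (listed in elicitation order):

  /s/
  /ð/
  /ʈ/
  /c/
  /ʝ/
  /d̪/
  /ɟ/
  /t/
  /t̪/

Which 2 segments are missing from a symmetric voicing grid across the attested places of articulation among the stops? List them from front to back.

dental: voiceless /t̪/, voiced /d̪/.
alveolar: voiceless /t/, voiced —.
retroflex: voiceless /ʈ/, voiced —.
palatal: voiceless /c/, voiced /ɟ/.
Gaps, from front to back: alveolar lacks voiced (/d/); retroflex lacks voiced (/ɖ/).

/d/, /ɖ/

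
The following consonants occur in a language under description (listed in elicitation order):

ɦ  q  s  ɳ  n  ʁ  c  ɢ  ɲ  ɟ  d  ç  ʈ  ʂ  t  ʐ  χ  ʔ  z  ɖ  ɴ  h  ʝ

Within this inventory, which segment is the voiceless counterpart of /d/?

/t/

/d/ is a voiced alveolar stop.
The voiceless counterpart is a voiceless alveolar stop — in this inventory, /t/.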